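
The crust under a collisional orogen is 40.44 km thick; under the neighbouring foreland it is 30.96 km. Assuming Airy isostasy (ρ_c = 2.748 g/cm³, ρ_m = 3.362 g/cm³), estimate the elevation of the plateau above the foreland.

1.73 km

Excess crust Δ = 40.44 km − 30.96 km = 9.48 km, split between elevation h and root r with h + r = Δ.
Airy balance ρ_c h = (ρ_m − ρ_c) r gives r = h ρ_c/(ρ_m − ρ_c), so h (1 + ρ_c/(ρ_m − ρ_c)) = Δ, i.e. h = Δ (ρ_m − ρ_c)/ρ_m.
h = 9.48 km × 0.614/3.362 = 1.73 km.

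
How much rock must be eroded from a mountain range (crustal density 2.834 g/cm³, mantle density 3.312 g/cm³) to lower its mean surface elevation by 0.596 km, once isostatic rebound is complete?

4.13 km

Net drop Δ = e − u = e − e ρ_c/ρ_m = e (ρ_m − ρ_c)/ρ_m.
e = Δ ρ_m/(ρ_m − ρ_c) = 0.596 km × 3.312/0.478 = 4.13 km.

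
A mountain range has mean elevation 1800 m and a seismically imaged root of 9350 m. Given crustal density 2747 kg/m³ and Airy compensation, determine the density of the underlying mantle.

Airy balance: ρ_c h = (ρ_m − ρ_c) r → ρ_m = ρ_c (1 + h/r).
ρ_m = 2747 × (1 + 1800 m/9350 m) = 3280 kg/m³.

3280 kg/m³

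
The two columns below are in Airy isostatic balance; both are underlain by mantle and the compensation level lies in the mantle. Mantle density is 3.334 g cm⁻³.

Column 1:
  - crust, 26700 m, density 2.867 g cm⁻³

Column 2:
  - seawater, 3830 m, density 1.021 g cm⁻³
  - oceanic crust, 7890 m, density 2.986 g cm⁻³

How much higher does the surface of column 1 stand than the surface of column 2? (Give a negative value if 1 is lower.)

259 m

For any compensation level in the mantle, the mantle terms cancel and isostasy reduces to e = (Σt_1 − Σt_2) − (Σ(ρt)_1 − Σ(ρt)_2) / ρ_m.
Σt_1 = 26700 m; Σt_2 = 11720 m; Σ(ρt)_1 = 76548.9; Σ(ρt)_2 = 27469.97 (in m·g cm⁻³).
e = (26700 − 11720) − (76548.9 − 27469.97) / 3.334 = 259 m.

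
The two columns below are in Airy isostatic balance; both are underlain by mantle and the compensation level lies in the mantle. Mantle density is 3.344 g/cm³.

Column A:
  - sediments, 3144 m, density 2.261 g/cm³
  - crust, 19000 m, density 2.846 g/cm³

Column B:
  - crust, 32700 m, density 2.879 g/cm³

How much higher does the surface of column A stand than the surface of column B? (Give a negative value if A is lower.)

−699 m

For any compensation level in the mantle, the mantle terms cancel and isostasy reduces to e = (Σt_A − Σt_B) − (Σ(ρt)_A − Σ(ρt)_B) / ρ_m.
Σt_A = 22144 m; Σt_B = 32700 m; Σ(ρt)_A = 61182.584; Σ(ρt)_B = 94143.3 (in m·g/cm³).
e = (22144 − 32700) − (61182.584 − 94143.3) / 3.344 = −699 m.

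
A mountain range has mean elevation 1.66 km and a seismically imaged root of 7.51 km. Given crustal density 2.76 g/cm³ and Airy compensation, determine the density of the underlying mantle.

3.37 g/cm³

Airy balance: ρ_c h = (ρ_m − ρ_c) r → ρ_m = ρ_c (1 + h/r).
ρ_m = 2.76 × (1 + 1.66 km/7.51 km) = 3.37 g/cm³.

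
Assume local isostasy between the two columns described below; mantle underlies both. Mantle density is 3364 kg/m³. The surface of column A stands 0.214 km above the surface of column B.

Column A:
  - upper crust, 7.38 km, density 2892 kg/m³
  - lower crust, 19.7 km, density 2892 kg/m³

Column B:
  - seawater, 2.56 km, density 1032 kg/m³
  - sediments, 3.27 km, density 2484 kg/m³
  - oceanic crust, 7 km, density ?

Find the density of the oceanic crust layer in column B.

2900 kg/m³

Take the compensation level at the base of the deeper column (depth z_c below the surface of column A) and equate Σ ρ_i t_i down to z_c; mantle fills any gap and the z_c terms cancel.
Column A: 7.38×2892 + 19.7×2892 + (z_c − 27.08)×3364
Column B: 0.214×0 + 2.56×1032 + 3.27×2484 + 7×ρ + (z_c − 0.214 − 12.83)×3364
The z_c×3364 term appears on both sides and cancels. Collect the known terms of each column as K = Σ(ρt)_known − 3364 × (depth of known layers): K_A = 78315.36 − 3364×27.08 = −12781.76; K_B = 10764.6 − 3364×(0.214 + 12.83) = −33115.416.
Balance: K_A = K_B + 7×ρ, so ρ = (K_A − K_B)/7 = 20333.7/7 = 2900 kg/m³.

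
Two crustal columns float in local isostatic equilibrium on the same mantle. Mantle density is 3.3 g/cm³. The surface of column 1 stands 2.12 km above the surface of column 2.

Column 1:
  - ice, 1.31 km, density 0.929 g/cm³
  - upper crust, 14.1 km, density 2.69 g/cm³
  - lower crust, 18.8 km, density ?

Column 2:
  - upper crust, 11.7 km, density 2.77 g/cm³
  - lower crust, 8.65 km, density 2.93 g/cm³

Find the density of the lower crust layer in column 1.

Take the compensation level at the base of the deeper column (depth z_c below the surface of column 1) and equate Σ ρ_i t_i down to z_c; mantle fills any gap and the z_c terms cancel.
Column 1: 1.31×0.929 + 14.1×2.69 + 18.8×ρ + (z_c − 34.21)×3.3
Column 2: 2.12×0 + 11.7×2.77 + 8.65×2.93 + (z_c − 2.12 − 20.35)×3.3
The z_c×3.3 term appears on both sides and cancels. Collect the known terms of each column as K = Σ(ρt)_known − 3.3 × (depth of known layers): K_1 = 39.14599 − 3.3×34.21 = −73.74701; K_2 = 57.7535 − 3.3×(2.12 + 20.35) = −16.3975.
Balance: K_1 + 18.8×ρ = K_2, so ρ = (K_2 − K_1)/18.8 = 57.3495/18.8 = 3.05 g/cm³.

3.05 g/cm³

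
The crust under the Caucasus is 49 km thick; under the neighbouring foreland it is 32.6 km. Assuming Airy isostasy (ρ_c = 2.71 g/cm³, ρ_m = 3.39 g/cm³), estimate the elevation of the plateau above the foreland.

Excess crust Δ = 49 km − 32.6 km = 16.4 km, split between elevation h and root r with h + r = Δ.
Airy balance ρ_c h = (ρ_m − ρ_c) r gives r = h ρ_c/(ρ_m − ρ_c), so h (1 + ρ_c/(ρ_m − ρ_c)) = Δ, i.e. h = Δ (ρ_m − ρ_c)/ρ_m.
h = 16.4 km × 0.68/3.39 = 3.29 km.

3.29 km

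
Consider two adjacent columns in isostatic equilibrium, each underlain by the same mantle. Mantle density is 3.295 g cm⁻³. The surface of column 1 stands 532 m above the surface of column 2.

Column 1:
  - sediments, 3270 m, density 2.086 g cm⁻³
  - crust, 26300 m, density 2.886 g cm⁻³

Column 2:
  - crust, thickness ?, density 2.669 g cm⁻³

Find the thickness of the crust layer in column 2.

Take the compensation level at the base of the deeper column (depth z_c below the surface of column 1) and equate Σ ρ_i t_i down to z_c; mantle fills any gap and the z_c terms cancel.
Column 1: 3270×2.086 + 26300×2.886 + (z_c − 29570)×3.295
Column 2: 532×0 + x×2.669 + (z_c − 532 − 0 − x)×3.295
The z_c×3.295 term appears on both sides and cancels. Collect the known terms of each column as K = Σ(ρt)_known − 3.295 × (depth of known layers): K_1 = 82723.02 − 3.295×29570 = −14710.13; K_2 = 0 − 3.295×(532 + 0) = −1752.94.
Balance: K_1 = K_2 − x×(3.295 − 2.669), so x = (K_2 − K_1)/(3.295 − 2.669) = 12957.2/0.626 = 20700 m.

20700 m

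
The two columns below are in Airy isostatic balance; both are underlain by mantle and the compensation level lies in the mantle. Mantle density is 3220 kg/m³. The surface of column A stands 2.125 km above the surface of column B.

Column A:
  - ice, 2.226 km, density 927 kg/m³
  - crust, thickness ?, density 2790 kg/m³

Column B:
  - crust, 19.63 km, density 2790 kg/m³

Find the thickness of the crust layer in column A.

Take the compensation level at the base of the deeper column (depth z_c below the surface of column A) and equate Σ ρ_i t_i down to z_c; mantle fills any gap and the z_c terms cancel.
Column A: 2.226×927 + x×2790 + (z_c − 2.226 − x)×3220
Column B: 2.125×0 + 19.63×2790 + (z_c − 2.125 − 19.63)×3220
The z_c×3220 term appears on both sides and cancels. Collect the known terms of each column as K = Σ(ρt)_known − 3220 × (depth of known layers): K_A = 2063.502 − 3220×2.226 = −5104.218; K_B = 54767.7 − 3220×(2.125 + 19.63) = −15283.4.
Balance: K_A − x×(3220 − 2790) = K_B, so x = (K_A − K_B)/(3220 − 2790) = 10179.2/430 = 23.7 km.

23.7 km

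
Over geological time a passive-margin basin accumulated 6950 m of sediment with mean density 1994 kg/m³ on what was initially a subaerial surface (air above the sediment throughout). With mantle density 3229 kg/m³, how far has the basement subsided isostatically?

4290 m

Subaerial load: s = t ρ_sed / ρ_m = 6950 m × 1994/3229 = 4290 m.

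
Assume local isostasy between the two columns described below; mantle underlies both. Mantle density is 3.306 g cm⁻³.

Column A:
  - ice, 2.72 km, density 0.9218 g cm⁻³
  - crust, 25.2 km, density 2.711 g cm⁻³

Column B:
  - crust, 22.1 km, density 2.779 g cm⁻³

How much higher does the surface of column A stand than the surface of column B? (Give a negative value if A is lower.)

For any compensation level in the mantle, the mantle terms cancel and isostasy reduces to e = (Σt_A − Σt_B) − (Σ(ρt)_A − Σ(ρt)_B) / ρ_m.
Σt_A = 27.92 km; Σt_B = 22.1 km; Σ(ρt)_A = 70.824496; Σ(ρt)_B = 61.4159 (in km·g cm⁻³).
e = (27.92 − 22.1) − (70.824496 − 61.4159) / 3.306 = 2.97 km.

2.97 km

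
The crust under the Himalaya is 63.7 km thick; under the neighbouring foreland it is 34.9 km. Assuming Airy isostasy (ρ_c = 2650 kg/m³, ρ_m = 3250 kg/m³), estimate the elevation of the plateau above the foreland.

Excess crust Δ = 63.7 km − 34.9 km = 28.8 km, split between elevation h and root r with h + r = Δ.
Airy balance ρ_c h = (ρ_m − ρ_c) r gives r = h ρ_c/(ρ_m − ρ_c), so h (1 + ρ_c/(ρ_m − ρ_c)) = Δ, i.e. h = Δ (ρ_m − ρ_c)/ρ_m.
h = 28.8 km × 600/3250 = 5.32 km.

5.32 km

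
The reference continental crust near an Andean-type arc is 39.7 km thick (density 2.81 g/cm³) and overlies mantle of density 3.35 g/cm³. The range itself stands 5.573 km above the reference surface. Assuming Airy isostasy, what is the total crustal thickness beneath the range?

Root depth r = h ρ_c / (ρ_m − ρ_c) = 5.573 km × 2.81 / 0.54 = 29 km.
Total thickness = T + h + r = 39.7 km + 5.573 km + 29 km = 74.3 km.

74.3 km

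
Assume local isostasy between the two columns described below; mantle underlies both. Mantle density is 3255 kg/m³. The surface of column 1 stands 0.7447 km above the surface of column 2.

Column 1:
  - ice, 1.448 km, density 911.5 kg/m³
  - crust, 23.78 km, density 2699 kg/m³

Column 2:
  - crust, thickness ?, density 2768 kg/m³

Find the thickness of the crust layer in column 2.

29.1 km

Take the compensation level at the base of the deeper column (depth z_c below the surface of column 1) and equate Σ ρ_i t_i down to z_c; mantle fills any gap and the z_c terms cancel.
Column 1: 1.448×911.5 + 23.78×2699 + (z_c − 25.228)×3255
Column 2: 0.7447×0 + x×2768 + (z_c − 0.7447 − 0 − x)×3255
The z_c×3255 term appears on both sides and cancels. Collect the known terms of each column as K = Σ(ρt)_known − 3255 × (depth of known layers): K_1 = 65502.072 − 3255×25.228 = −16615.068; K_2 = 0 − 3255×(0.7447 + 0) = −2423.9985.
Balance: K_1 = K_2 − x×(3255 − 2768), so x = (K_2 − K_1)/(3255 − 2768) = 14191.1/487 = 29.1 km.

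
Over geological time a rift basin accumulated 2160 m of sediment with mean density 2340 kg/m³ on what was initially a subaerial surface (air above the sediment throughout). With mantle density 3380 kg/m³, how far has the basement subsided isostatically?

1500 m

Subaerial load: s = t ρ_sed / ρ_m = 2160 m × 2340/3380 = 1500 m.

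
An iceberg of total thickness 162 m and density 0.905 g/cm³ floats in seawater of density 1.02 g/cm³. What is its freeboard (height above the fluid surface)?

Floating equilibrium: submerged depth d = t ρ_obj/ρ_fluid = 162 m × 0.905/1.02 = 143.7 m.
Freeboard = t − d = 162 m − 143.7 m = 18.3 m.

18.3 m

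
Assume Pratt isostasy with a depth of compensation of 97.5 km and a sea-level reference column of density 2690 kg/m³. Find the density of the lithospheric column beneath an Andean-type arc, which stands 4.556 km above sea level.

2570 kg/m³

Pratt balance: ρ_ref D = ρ (D + h).
ρ = ρ_ref D/(D + h) = 2690 × 97.5 km/(97.5 km + 4.556 km) = 2570 kg/m³.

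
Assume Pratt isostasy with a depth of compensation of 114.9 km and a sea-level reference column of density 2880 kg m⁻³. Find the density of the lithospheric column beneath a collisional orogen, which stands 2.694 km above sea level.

Pratt balance: ρ_ref D = ρ (D + h).
ρ = ρ_ref D/(D + h) = 2880 × 114.9 km/(114.9 km + 2.694 km) = 2810 kg m⁻³.

2810 kg m⁻³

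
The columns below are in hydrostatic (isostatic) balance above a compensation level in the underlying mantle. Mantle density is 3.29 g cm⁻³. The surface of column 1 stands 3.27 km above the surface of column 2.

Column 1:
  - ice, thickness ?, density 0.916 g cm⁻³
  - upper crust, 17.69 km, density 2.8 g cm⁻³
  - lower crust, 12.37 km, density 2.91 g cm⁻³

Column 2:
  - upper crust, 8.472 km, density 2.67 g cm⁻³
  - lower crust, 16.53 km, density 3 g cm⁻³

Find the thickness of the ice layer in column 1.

Take the compensation level at the base of the deeper column (depth z_c below the surface of column 1) and equate Σ ρ_i t_i down to z_c; mantle fills any gap and the z_c terms cancel.
Column 1: x×0.916 + 17.69×2.8 + 12.37×2.91 + (z_c − 30.06 − x)×3.29
Column 2: 3.27×0 + 8.472×2.67 + 16.53×3 + (z_c − 3.27 − 25.002)×3.29
The z_c×3.29 term appears on both sides and cancels. Collect the known terms of each column as K = Σ(ρt)_known − 3.29 × (depth of known layers): K_1 = 85.5287 − 3.29×30.06 = −13.3687; K_2 = 72.21024 − 3.29×(3.27 + 25.002) = −20.80464.
Balance: K_1 − x×(3.29 − 0.916) = K_2, so x = (K_1 − K_2)/(3.29 − 0.916) = 7.43594/2.374 = 3.13 km.

3.13 km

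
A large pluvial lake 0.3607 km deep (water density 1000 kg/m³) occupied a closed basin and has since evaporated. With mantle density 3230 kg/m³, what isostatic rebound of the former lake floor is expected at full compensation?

0.112 km

u = d ρ_w/ρ_m = 0.3607 km × 1000/3230 = 0.112 km.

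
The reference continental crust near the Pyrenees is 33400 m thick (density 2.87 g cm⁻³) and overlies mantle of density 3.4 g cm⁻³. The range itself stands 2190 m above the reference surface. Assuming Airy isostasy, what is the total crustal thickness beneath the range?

Root depth r = h ρ_c / (ρ_m − ρ_c) = 2190 m × 2.87 / 0.53 = 11860 m.
Total thickness = T + h + r = 33400 m + 2190 m + 11860 m = 47400 m.

47400 m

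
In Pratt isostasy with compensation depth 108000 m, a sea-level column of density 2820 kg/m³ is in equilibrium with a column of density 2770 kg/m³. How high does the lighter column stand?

1950 m

ρ_ref D = ρ (D + h) → h = D (ρ_ref − ρ)/ρ.
h = 108000 m × (2820 − 2770)/2770 = 1950 m.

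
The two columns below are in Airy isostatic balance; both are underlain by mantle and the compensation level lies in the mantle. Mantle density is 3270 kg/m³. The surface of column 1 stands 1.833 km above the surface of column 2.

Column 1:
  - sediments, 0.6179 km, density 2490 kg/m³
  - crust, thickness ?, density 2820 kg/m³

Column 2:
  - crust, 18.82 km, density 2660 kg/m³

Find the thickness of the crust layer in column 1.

Take the compensation level at the base of the deeper column (depth z_c below the surface of column 1) and equate Σ ρ_i t_i down to z_c; mantle fills any gap and the z_c terms cancel.
Column 1: 0.6179×2490 + x×2820 + (z_c − 0.6179 − x)×3270
Column 2: 1.833×0 + 18.82×2660 + (z_c − 1.833 − 18.82)×3270
The z_c×3270 term appears on both sides and cancels. Collect the known terms of each column as K = Σ(ρt)_known − 3270 × (depth of known layers): K_1 = 1538.571 − 3270×0.6179 = −481.962; K_2 = 50061.2 − 3270×(1.833 + 18.82) = −17474.11.
Balance: K_1 − x×(3270 − 2820) = K_2, so x = (K_1 − K_2)/(3270 − 2820) = 16992.1/450 = 37.8 km.

37.8 km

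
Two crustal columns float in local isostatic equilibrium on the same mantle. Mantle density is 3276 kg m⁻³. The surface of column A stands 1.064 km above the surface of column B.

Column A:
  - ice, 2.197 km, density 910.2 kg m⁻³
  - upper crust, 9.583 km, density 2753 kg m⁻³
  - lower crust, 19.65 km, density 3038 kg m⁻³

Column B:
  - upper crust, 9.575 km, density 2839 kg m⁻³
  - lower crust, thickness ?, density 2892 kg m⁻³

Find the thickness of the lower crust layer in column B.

Take the compensation level at the base of the deeper column (depth z_c below the surface of column A) and equate Σ ρ_i t_i down to z_c; mantle fills any gap and the z_c terms cancel.
Column A: 2.197×910.2 + 9.583×2753 + 19.65×3038 + (z_c − 31.43)×3276
Column B: 1.064×0 + 9.575×2839 + x×2892 + (z_c − 1.064 − 9.575 − x)×3276
The z_c×3276 term appears on both sides and cancels. Collect the known terms of each column as K = Σ(ρt)_known − 3276 × (depth of known layers): K_A = 88078.4084 − 3276×31.43 = −14886.2716; K_B = 27183.425 − 3276×(1.064 + 9.575) = −7669.939.
Balance: K_A = K_B − x×(3276 − 2892), so x = (K_B − K_A)/(3276 − 2892) = 7216.33/384 = 18.8 km.

18.8 km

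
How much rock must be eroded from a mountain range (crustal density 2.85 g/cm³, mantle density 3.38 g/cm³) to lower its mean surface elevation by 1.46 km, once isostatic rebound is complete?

Net drop Δ = e − u = e − e ρ_c/ρ_m = e (ρ_m − ρ_c)/ρ_m.
e = Δ ρ_m/(ρ_m − ρ_c) = 1.46 km × 3.38/0.53 = 9.31 km.

9.31 km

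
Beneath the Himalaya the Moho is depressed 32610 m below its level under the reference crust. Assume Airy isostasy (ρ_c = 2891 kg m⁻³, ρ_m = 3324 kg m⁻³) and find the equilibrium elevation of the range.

4880 m

For local isostatic compensation: ρ_c h = (ρ_m − ρ_c) r.
h = r (ρ_m − ρ_c) / ρ_c = 32610 m × (3324 − 2891) / 2891 = 4880 m.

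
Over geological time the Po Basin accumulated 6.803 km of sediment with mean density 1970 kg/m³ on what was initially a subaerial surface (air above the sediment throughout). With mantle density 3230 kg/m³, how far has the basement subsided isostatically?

Subaerial load: s = t ρ_sed / ρ_m = 6.803 km × 1970/3230 = 4.15 km.

4.15 km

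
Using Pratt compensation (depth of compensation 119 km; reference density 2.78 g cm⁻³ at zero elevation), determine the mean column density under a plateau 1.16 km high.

2.75 g cm⁻³

Pratt balance: ρ_ref D = ρ (D + h).
ρ = ρ_ref D/(D + h) = 2.78 × 119 km/(119 km + 1.16 km) = 2.75 g cm⁻³.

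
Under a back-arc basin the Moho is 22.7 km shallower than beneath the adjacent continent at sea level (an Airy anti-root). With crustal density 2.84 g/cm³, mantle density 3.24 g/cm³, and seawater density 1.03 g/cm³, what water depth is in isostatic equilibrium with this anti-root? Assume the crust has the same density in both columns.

Replacing a thickness d of crust by seawater at the top must be balanced by replacing crust with mantle at the base: d (ρ_c − ρ_w) = a (ρ_m − ρ_c).
d = a (ρ_m − ρ_c)/(ρ_c − ρ_w) = 22.7 km × 0.4/1.81 = 5.02 km.

5.02 km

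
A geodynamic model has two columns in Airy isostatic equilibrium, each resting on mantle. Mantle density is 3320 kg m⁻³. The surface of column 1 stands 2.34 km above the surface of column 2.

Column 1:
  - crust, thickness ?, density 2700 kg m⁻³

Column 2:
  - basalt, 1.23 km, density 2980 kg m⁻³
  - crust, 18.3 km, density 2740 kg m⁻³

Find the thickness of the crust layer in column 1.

Take the compensation level at the base of the deeper column (depth z_c below the surface of column 1) and equate Σ ρ_i t_i down to z_c; mantle fills any gap and the z_c terms cancel.
Column 1: x×2700 + (z_c − 0 − x)×3320
Column 2: 2.34×0 + 1.23×2980 + 18.3×2740 + (z_c − 2.34 − 19.53)×3320
The z_c×3320 term appears on both sides and cancels. Collect the known terms of each column as K = Σ(ρt)_known − 3320 × (depth of known layers): K_1 = 0 − 3320×0 = 0; K_2 = 53807.4 − 3320×(2.34 + 19.53) = −18801.
Balance: K_1 − x×(3320 − 2700) = K_2, so x = (K_1 − K_2)/(3320 − 2700) = 18801/620 = 30.3 km.

30.3 km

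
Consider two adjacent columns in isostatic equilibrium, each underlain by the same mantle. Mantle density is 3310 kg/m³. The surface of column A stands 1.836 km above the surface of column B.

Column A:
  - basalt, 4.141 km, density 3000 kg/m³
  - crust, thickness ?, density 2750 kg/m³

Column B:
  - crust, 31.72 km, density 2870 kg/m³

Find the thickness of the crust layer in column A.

33.5 km

Take the compensation level at the base of the deeper column (depth z_c below the surface of column A) and equate Σ ρ_i t_i down to z_c; mantle fills any gap and the z_c terms cancel.
Column A: 4.141×3000 + x×2750 + (z_c − 4.141 − x)×3310
Column B: 1.836×0 + 31.72×2870 + (z_c − 1.836 − 31.72)×3310
The z_c×3310 term appears on both sides and cancels. Collect the known terms of each column as K = Σ(ρt)_known − 3310 × (depth of known layers): K_A = 12423 − 3310×4.141 = −1283.71; K_B = 91036.4 − 3310×(1.836 + 31.72) = −20033.96.
Balance: K_A − x×(3310 − 2750) = K_B, so x = (K_A − K_B)/(3310 − 2750) = 18750.2/560 = 33.5 km.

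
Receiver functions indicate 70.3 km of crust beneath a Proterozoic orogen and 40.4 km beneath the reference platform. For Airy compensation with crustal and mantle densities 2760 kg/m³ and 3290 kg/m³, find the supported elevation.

4.82 km

Excess crust Δ = 70.3 km − 40.4 km = 29.9 km, split between elevation h and root r with h + r = Δ.
Airy balance ρ_c h = (ρ_m − ρ_c) r gives r = h ρ_c/(ρ_m − ρ_c), so h (1 + ρ_c/(ρ_m − ρ_c)) = Δ, i.e. h = Δ (ρ_m − ρ_c)/ρ_m.
h = 29.9 km × 530/3290 = 4.82 km.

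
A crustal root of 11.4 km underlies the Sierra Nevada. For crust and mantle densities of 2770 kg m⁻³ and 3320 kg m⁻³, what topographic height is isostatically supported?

For local isostatic compensation: ρ_c h = (ρ_m − ρ_c) r.
h = r (ρ_m − ρ_c) / ρ_c = 11.4 km × (3320 − 2770) / 2770 = 2.26 km.

2.26 km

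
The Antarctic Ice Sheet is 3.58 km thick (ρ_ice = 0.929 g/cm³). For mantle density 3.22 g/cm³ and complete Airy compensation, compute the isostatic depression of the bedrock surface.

By Archimedes' principle applied to the lithosphere: the ice load ρ_ice t is balanced by mantle displaced below, ρ_m s.
s = t ρ_ice / ρ_m = 3.58 km × 0.929/3.22 = 1.03 km.

1.03 km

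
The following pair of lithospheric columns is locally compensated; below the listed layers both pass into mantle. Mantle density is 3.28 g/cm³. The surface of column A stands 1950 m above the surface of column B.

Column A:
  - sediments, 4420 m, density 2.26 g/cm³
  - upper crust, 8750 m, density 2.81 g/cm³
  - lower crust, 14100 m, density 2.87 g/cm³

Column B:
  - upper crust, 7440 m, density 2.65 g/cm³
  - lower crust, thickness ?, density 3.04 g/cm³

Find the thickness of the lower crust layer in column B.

13800 m

Take the compensation level at the base of the deeper column (depth z_c below the surface of column A) and equate Σ ρ_i t_i down to z_c; mantle fills any gap and the z_c terms cancel.
Column A: 4420×2.26 + 8750×2.81 + 14100×2.87 + (z_c − 27270)×3.28
Column B: 1950×0 + 7440×2.65 + x×3.04 + (z_c − 1950 − 7440 − x)×3.28
The z_c×3.28 term appears on both sides and cancels. Collect the known terms of each column as K = Σ(ρt)_known − 3.28 × (depth of known layers): K_A = 75043.7 − 3.28×27270 = −14401.9; K_B = 19716 − 3.28×(1950 + 7440) = −11083.2.
Balance: K_A = K_B − x×(3.28 − 3.04), so x = (K_B − K_A)/(3.28 − 3.04) = 3318.7/0.24 = 13800 m.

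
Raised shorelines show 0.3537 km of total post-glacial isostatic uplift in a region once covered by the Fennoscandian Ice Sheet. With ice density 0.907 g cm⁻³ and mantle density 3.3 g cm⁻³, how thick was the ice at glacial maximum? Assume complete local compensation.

u = t ρ_ice/ρ_m → t = u ρ_m/ρ_ice = 0.3537 km × 3.3/0.907 = 1.29 km.

1.29 km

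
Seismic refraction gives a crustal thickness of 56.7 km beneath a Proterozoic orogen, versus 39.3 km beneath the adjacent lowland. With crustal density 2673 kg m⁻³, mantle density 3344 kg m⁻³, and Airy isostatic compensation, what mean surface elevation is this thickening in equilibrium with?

Excess crust Δ = 56.7 km − 39.3 km = 17.4 km, split between elevation h and root r with h + r = Δ.
Airy balance ρ_c h = (ρ_m − ρ_c) r gives r = h ρ_c/(ρ_m − ρ_c), so h (1 + ρ_c/(ρ_m − ρ_c)) = Δ, i.e. h = Δ (ρ_m − ρ_c)/ρ_m.
h = 17.4 km × 671/3344 = 3.49 km.

3.49 km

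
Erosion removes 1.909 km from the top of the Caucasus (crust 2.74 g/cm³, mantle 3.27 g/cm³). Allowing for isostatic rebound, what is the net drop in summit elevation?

Rebound u = e ρ_c/ρ_m = 1.909 km × 2.74/3.27 = 1.6 km.
Net surface drop = e − u = 1.909 km − 1.6 km = e (ρ_m − ρ_c)/ρ_m = 0.309 km.

0.309 km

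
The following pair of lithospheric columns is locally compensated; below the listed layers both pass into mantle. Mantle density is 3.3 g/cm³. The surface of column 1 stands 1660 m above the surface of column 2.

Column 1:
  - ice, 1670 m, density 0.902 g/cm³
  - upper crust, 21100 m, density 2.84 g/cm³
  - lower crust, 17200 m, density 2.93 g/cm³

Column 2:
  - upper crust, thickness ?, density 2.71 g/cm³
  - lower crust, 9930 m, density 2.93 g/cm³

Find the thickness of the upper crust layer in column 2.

18500 m

Take the compensation level at the base of the deeper column (depth z_c below the surface of column 1) and equate Σ ρ_i t_i down to z_c; mantle fills any gap and the z_c terms cancel.
Column 1: 1670×0.902 + 21100×2.84 + 17200×2.93 + (z_c − 39970)×3.3
Column 2: 1660×0 + x×2.71 + 9930×2.93 + (z_c − 1660 − 9930 − x)×3.3
The z_c×3.3 term appears on both sides and cancels. Collect the known terms of each column as K = Σ(ρt)_known − 3.3 × (depth of known layers): K_1 = 111826.34 − 3.3×39970 = −20074.66; K_2 = 29094.9 − 3.3×(1660 + 9930) = −9152.1.
Balance: K_1 = K_2 − x×(3.3 − 2.71), so x = (K_2 − K_1)/(3.3 − 2.71) = 10922.6/0.59 = 18500 m.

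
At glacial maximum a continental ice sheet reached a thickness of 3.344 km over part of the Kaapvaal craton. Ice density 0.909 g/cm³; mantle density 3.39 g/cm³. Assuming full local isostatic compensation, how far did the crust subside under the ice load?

0.897 km

Equating mass per unit area of the two columns: the ice load ρ_ice t is balanced by mantle displaced below, ρ_m s.
s = t ρ_ice / ρ_m = 3.344 km × 0.909/3.39 = 0.897 km.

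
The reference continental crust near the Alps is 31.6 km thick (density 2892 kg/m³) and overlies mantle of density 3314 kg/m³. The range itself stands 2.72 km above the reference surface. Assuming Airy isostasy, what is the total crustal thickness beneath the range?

53 km

Root depth r = h ρ_c / (ρ_m − ρ_c) = 2.72 km × 2892 / 422 = 18.64 km.
Total thickness = T + h + r = 31.6 km + 2.72 km + 18.64 km = 53 km.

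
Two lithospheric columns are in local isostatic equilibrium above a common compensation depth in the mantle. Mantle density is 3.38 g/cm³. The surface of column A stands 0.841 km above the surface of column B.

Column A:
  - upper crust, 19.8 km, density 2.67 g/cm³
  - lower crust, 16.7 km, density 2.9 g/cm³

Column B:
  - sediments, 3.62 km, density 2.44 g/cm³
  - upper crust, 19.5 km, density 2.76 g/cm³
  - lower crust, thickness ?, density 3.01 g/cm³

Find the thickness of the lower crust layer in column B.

Take the compensation level at the base of the deeper column (depth z_c below the surface of column A) and equate Σ ρ_i t_i down to z_c; mantle fills any gap and the z_c terms cancel.
Column A: 19.8×2.67 + 16.7×2.9 + (z_c − 36.5)×3.38
Column B: 0.841×0 + 3.62×2.44 + 19.5×2.76 + x×3.01 + (z_c − 0.841 − 23.12 − x)×3.38
The z_c×3.38 term appears on both sides and cancels. Collect the known terms of each column as K = Σ(ρt)_known − 3.38 × (depth of known layers): K_A = 101.296 − 3.38×36.5 = −22.074; K_B = 62.6528 − 3.38×(0.841 + 23.12) = −18.33538.
Balance: K_A = K_B − x×(3.38 − 3.01), so x = (K_B − K_A)/(3.38 − 3.01) = 3.73862/0.37 = 10.1 km.

10.1 km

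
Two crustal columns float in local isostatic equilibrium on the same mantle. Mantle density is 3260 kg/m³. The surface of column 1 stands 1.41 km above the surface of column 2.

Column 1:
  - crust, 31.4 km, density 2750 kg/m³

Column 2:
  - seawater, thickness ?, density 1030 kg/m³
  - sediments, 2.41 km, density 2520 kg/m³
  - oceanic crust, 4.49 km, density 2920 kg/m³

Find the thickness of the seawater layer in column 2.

Take the compensation level at the base of the deeper column (depth z_c below the surface of column 1) and equate Σ ρ_i t_i down to z_c; mantle fills any gap and the z_c terms cancel.
Column 1: 31.4×2750 + (z_c − 31.4)×3260
Column 2: 1.41×0 + x×1030 + 2.41×2520 + 4.49×2920 + (z_c − 1.41 − 6.9 − x)×3260
The z_c×3260 term appears on both sides and cancels. Collect the known terms of each column as K = Σ(ρt)_known − 3260 × (depth of known layers): K_1 = 86350 − 3260×31.4 = −16014; K_2 = 19184 − 3260×(1.41 + 6.9) = −7906.6.
Balance: K_1 = K_2 − x×(3260 − 1030), so x = (K_2 − K_1)/(3260 − 1030) = 8107.4/2230 = 3.64 km.

3.64 km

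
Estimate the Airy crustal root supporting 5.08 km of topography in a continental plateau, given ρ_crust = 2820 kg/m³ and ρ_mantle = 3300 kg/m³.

29.8 km

Equating mass per unit area of the two columns: the weight of the topography is balanced by the buoyancy of the root, ρ_c h = (ρ_m − ρ_c) r.
r = h · ρ_c / (ρ_m − ρ_c) = 5.08 km × 2820 / (3300 − 2820) = 29.8 km.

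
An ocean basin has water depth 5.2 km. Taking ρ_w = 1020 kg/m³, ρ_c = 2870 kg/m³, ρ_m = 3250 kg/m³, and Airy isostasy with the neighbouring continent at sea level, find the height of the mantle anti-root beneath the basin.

By Archimedes' principle applied to the lithosphere: replacing crust with seawater at the top is compensated by replacing crust with mantle at the base: d (ρ_c − ρ_w) = a (ρ_m − ρ_c).
a = d (ρ_c − ρ_w)/(ρ_m − ρ_c) = 5.2 km × 1850/380 = 25.3 km.

25.3 km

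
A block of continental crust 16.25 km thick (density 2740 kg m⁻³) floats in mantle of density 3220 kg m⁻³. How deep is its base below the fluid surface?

Draft d = t ρ_obj/ρ_fluid = 16.25 km × 2740/3220 = 13.8 km.

13.8 km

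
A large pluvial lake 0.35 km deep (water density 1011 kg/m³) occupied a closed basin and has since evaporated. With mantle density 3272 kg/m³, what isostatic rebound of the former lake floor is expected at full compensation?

0.108 km

u = d ρ_w/ρ_m = 0.35 km × 1011/3272 = 0.108 km.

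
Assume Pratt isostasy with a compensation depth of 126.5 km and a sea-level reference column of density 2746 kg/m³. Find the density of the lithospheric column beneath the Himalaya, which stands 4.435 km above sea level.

2650 kg/m³

Pratt balance: ρ_ref D = ρ (D + h).
ρ = ρ_ref D/(D + h) = 2746 × 126.5 km/(126.5 km + 4.435 km) = 2650 kg/m³.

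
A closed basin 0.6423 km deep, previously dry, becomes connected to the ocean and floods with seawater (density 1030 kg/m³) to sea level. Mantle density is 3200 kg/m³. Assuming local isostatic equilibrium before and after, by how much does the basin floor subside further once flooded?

0.305 km

After flooding the water column is d + s deep. Its weight must equal the weight of mantle displaced by the extra subsidence s: (d + s) ρ_w = s ρ_m.
s = d ρ_w / (ρ_m − ρ_w) = 0.6423 km × 1030/(3200 − 1030) = 0.305 km.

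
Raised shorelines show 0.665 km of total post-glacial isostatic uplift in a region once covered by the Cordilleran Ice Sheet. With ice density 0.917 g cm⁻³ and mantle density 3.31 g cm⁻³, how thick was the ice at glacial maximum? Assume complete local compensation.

2.4 km

u = t ρ_ice/ρ_m → t = u ρ_m/ρ_ice = 0.665 km × 3.31/0.917 = 2.4 km.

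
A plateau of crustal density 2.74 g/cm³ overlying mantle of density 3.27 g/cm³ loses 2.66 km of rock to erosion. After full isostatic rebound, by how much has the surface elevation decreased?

0.431 km

Rebound u = e ρ_c/ρ_m = 2.66 km × 2.74/3.27 = 2.229 km.
Net surface drop = e − u = 2.66 km − 2.229 km = e (ρ_m − ρ_c)/ρ_m = 0.431 km.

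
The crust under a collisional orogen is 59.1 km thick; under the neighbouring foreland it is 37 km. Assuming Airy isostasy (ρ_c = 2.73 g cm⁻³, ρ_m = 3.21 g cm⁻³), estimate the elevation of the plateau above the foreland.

Excess crust Δ = 59.1 km − 37 km = 22.1 km, split between elevation h and root r with h + r = Δ.
Airy balance ρ_c h = (ρ_m − ρ_c) r gives r = h ρ_c/(ρ_m − ρ_c), so h (1 + ρ_c/(ρ_m − ρ_c)) = Δ, i.e. h = Δ (ρ_m − ρ_c)/ρ_m.
h = 22.1 km × 0.48/3.21 = 3.3 km.

3.3 km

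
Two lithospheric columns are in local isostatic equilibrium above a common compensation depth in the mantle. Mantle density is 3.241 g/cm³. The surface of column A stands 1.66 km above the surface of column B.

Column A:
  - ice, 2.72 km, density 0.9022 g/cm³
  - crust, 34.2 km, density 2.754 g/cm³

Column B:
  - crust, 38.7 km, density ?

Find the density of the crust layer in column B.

Take the compensation level at the base of the deeper column (depth z_c below the surface of column A) and equate Σ ρ_i t_i down to z_c; mantle fills any gap and the z_c terms cancel.
Column A: 2.72×0.9022 + 34.2×2.754 + (z_c − 36.92)×3.241
Column B: 1.66×0 + 38.7×ρ + (z_c − 1.66 − 38.7)×3.241
The z_c×3.241 term appears on both sides and cancels. Collect the known terms of each column as K = Σ(ρt)_known − 3.241 × (depth of known layers): K_A = 96.640784 − 3.241×36.92 = −23.016936; K_B = 0 − 3.241×(1.66 + 38.7) = −130.80676.
Balance: K_A = K_B + 38.7×ρ, so ρ = (K_A − K_B)/38.7 = 107.79/38.7 = 2.79 g/cm³.

2.79 g/cm³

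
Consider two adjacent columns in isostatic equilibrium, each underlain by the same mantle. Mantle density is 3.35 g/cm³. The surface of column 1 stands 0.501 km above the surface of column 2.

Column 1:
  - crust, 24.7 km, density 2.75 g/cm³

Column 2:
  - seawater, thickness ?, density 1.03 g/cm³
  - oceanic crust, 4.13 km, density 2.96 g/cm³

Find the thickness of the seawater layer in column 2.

Take the compensation level at the base of the deeper column (depth z_c below the surface of column 1) and equate Σ ρ_i t_i down to z_c; mantle fills any gap and the z_c terms cancel.
Column 1: 24.7×2.75 + (z_c − 24.7)×3.35
Column 2: 0.501×0 + x×1.03 + 4.13×2.96 + (z_c − 0.501 − 4.13 − x)×3.35
The z_c×3.35 term appears on both sides and cancels. Collect the known terms of each column as K = Σ(ρt)_known − 3.35 × (depth of known layers): K_1 = 67.925 − 3.35×24.7 = −14.82; K_2 = 12.2248 − 3.35×(0.501 + 4.13) = −3.28905.
Balance: K_1 = K_2 − x×(3.35 − 1.03), so x = (K_2 − K_1)/(3.35 − 1.03) = 11.5309/2.32 = 4.97 km.

4.97 km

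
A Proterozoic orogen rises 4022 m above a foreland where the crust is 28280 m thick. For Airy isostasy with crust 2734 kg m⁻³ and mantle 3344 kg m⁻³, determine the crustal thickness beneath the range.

Root depth r = h ρ_c / (ρ_m − ρ_c) = 4022 m × 2734 / 610 = 18030 m.
Total thickness = T + h + r = 28280 m + 4022 m + 18030 m = 50300 m.

50300 m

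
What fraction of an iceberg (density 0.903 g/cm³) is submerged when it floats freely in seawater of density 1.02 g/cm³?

Submerged fraction = ρ_obj/ρ_fluid = 0.903/1.02 = 0.885.

0.885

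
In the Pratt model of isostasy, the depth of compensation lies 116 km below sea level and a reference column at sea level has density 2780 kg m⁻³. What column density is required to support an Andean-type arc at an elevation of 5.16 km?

2660 kg m⁻³

Pratt balance: ρ_ref D = ρ (D + h).
ρ = ρ_ref D/(D + h) = 2780 × 116 km/(116 km + 5.16 km) = 2660 kg m⁻³.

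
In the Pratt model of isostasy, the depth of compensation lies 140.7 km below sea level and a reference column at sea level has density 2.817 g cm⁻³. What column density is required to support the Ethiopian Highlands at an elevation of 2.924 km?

Pratt balance: ρ_ref D = ρ (D + h).
ρ = ρ_ref D/(D + h) = 2.817 × 140.7 km/(140.7 km + 2.924 km) = 2.76 g cm⁻³.

2.76 g cm⁻³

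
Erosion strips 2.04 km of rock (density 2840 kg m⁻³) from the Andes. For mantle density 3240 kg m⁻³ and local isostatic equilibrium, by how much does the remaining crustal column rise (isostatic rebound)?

Unloading: uplift u = e ρ_c/ρ_m = 2.04 km × 2840/3240 = 1.79 km.

1.79 km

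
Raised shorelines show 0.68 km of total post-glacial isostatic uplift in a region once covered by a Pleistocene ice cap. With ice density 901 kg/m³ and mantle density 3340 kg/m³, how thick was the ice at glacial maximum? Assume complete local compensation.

u = t ρ_ice/ρ_m → t = u ρ_m/ρ_ice = 0.68 km × 3340/901 = 2.52 km.

2.52 km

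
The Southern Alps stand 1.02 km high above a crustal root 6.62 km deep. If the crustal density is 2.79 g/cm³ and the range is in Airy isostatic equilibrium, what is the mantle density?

Airy balance: ρ_c h = (ρ_m − ρ_c) r → ρ_m = ρ_c (1 + h/r).
ρ_m = 2.79 × (1 + 1.02 km/6.62 km) = 3.22 g/cm³.

3.22 g/cm³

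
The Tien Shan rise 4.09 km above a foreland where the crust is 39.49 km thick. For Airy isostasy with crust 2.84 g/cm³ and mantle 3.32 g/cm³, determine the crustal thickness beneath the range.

67.8 km

Root depth r = h ρ_c / (ρ_m − ρ_c) = 4.09 km × 2.84 / 0.48 = 24.2 km.
Total thickness = T + h + r = 39.49 km + 4.09 km + 24.2 km = 67.8 km.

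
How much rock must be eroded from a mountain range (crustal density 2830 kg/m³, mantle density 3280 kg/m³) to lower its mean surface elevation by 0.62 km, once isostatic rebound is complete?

4.52 km

Net drop Δ = e − u = e − e ρ_c/ρ_m = e (ρ_m − ρ_c)/ρ_m.
e = Δ ρ_m/(ρ_m − ρ_c) = 0.62 km × 3280/450 = 4.52 km.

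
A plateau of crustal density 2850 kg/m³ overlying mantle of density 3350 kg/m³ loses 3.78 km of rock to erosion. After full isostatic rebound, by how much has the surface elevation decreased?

0.564 km

Rebound u = e ρ_c/ρ_m = 3.78 km × 2850/3350 = 3.216 km.
Net surface drop = e − u = 3.78 km − 3.216 km = e (ρ_m − ρ_c)/ρ_m = 0.564 km.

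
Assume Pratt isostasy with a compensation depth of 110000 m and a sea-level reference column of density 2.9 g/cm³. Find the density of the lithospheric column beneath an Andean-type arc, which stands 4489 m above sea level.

2.79 g/cm³

Pratt balance: ρ_ref D = ρ (D + h).
ρ = ρ_ref D/(D + h) = 2.9 × 110000 m/(110000 m + 4489 m) = 2.79 g/cm³.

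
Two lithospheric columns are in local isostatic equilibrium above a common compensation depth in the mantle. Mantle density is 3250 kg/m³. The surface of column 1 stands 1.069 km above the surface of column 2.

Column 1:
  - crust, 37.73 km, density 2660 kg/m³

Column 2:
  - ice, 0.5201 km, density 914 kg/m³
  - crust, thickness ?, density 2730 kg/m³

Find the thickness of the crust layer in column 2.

33.8 km

Take the compensation level at the base of the deeper column (depth z_c below the surface of column 1) and equate Σ ρ_i t_i down to z_c; mantle fills any gap and the z_c terms cancel.
Column 1: 37.73×2660 + (z_c − 37.73)×3250
Column 2: 1.069×0 + 0.5201×914 + x×2730 + (z_c − 1.069 − 0.5201 − x)×3250
The z_c×3250 term appears on both sides and cancels. Collect the known terms of each column as K = Σ(ρt)_known − 3250 × (depth of known layers): K_1 = 100361.8 − 3250×37.73 = −22260.7; K_2 = 475.3714 − 3250×(1.069 + 0.5201) = −4689.2036.
Balance: K_1 = K_2 − x×(3250 − 2730), so x = (K_2 − K_1)/(3250 − 2730) = 17571.5/520 = 33.8 km.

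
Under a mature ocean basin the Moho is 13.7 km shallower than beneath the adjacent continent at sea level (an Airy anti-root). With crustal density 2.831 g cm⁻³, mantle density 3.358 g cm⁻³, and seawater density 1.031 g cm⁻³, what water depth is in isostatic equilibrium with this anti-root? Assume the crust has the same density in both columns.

4.01 km

Replacing a thickness d of crust by seawater at the top must be balanced by replacing crust with mantle at the base: d (ρ_c − ρ_w) = a (ρ_m − ρ_c).
d = a (ρ_m − ρ_c)/(ρ_c − ρ_w) = 13.7 km × 0.527/1.8 = 4.01 km.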